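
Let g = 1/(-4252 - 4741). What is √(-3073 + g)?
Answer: 3*I*√52200370/391 ≈ 55.435*I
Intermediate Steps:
g = -1/8993 (g = 1/(-8993) = -1/8993 ≈ -0.00011120)
√(-3073 + g) = √(-3073 - 1/8993) = √(-27635490/8993) = 3*I*√52200370/391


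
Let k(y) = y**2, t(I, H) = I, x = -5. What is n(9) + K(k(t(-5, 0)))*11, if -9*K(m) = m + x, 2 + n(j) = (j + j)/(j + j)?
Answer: -229/9 ≈ -25.444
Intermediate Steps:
n(j) = -1 (n(j) = -2 + (j + j)/(j + j) = -2 + (2*j)/((2*j)) = -2 + (2*j)*(1/(2*j)) = -2 + 1 = -1)
K(m) = 5/9 - m/9 (K(m) = -(m - 5)/9 = -(-5 + m)/9 = 5/9 - m/9)
n(9) + K(k(t(-5, 0)))*11 = -1 + (5/9 - 1/9*(-5)**2)*11 = -1 + (5/9 - 1/9*25)*11 = -1 + (5/9 - 25/9)*11 = -1 - 20/9*11 = -1 - 220/9 = -229/9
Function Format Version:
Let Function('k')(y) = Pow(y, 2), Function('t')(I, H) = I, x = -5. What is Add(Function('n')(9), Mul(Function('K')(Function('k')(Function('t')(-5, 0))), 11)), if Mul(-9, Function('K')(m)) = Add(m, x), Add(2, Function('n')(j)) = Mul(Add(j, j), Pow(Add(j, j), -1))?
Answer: Rational(-229, 9) ≈ -25.444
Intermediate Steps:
Function('n')(j) = -1 (Function('n')(j) = Add(-2, Mul(Add(j, j), Pow(Add(j, j), -1))) = Add(-2, Mul(Mul(2, j), Pow(Mul(2, j), -1))) = Add(-2, Mul(Mul(2, j), Mul(Rational(1, 2), Pow(j, -1)))) = Add(-2, 1) = -1)
Function('K')(m) = Add(Rational(5, 9), Mul(Rational(-1, 9), m)) (Function('K')(m) = Mul(Rational(-1, 9), Add(m, -5)) = Mul(Rational(-1, 9), Add(-5, m)) = Add(Rational(5, 9), Mul(Rational(-1, 9), m)))
Add(Function('n')(9), Mul(Function('K')(Function('k')(Function('t')(-5, 0))), 11)) = Add(-1, Mul(Add(Rational(5, 9), Mul(Rational(-1, 9), Pow(-5, 2))), 11)) = Add(-1, Mul(Add(Rational(5, 9), Mul(Rational(-1, 9), 25)), 11)) = Add(-1, Mul(Add(Rational(5, 9), Rational(-25, 9)), 11)) = Add(-1, Mul(Rational(-20, 9), 11)) = Add(-1, Rational(-220, 9)) = Rational(-229, 9)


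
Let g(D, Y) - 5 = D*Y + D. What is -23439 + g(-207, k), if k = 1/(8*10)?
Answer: -1891487/80 ≈ -23644.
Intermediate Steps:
k = 1/80 ≈ 0.012500
g(D, Y) = 5 + D + D*Y (g(D, Y) = 5 + (D*Y + D) = 5 + (D + D*Y) = 5 + D + D*Y)
-23439 + g(-207, k) = -23439 + (5 - 207 - 207*1/80) = -23439 + (5 - 207 - 207/80) = -23439 - 16367/80 = -1891487/80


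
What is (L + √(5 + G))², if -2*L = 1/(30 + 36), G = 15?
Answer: 348481/17424 - √5/33 ≈ 19.932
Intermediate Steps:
L = -1/132 (L = -1/(2*(30 + 36)) = -½/66 = -½*1/66 = -1/132 ≈ -0.0075758)
(L + √(5 + G))² = (-1/132 + √(5 + 15))² = (-1/132 + √20)² = (-1/132 + 2*√5)²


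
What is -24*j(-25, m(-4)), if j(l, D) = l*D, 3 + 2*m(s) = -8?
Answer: -3300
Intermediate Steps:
m(s) = -11/2 (m(s) = -3/2 + (½)*(-8) = -3/2 - 4 = -11/2)
j(l, D) = D*l
-24*j(-25, m(-4)) = -(-132)*(-25) = -24*275/2 = -3300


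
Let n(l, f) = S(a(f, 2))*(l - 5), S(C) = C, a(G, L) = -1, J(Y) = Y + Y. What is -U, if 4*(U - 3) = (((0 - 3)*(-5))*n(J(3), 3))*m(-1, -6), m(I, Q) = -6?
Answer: -51/2 ≈ -25.500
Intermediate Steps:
J(Y) = 2*Y
n(l, f) = 5 - l (n(l, f) = -(l - 5) = -(-5 + l) = 5 - l)
U = 51/2 (U = 3 + ((((0 - 3)*(-5))*(5 - 2*3))*(-6))/4 = 3 + (((-3*(-5))*(5 - 1*6))*(-6))/4 = 3 + ((15*(5 - 6))*(-6))/4 = 3 + ((15*(-1))*(-6))/4 = 3 + (-15*(-6))/4 = 3 + (1/4)*90 = 3 + 45/2 = 51/2 ≈ 25.500)
-U = -1*51/2 = -51/2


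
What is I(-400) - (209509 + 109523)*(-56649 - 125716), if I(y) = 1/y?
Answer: 23272108271999/400 ≈ 5.8180e+10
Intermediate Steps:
I(-400) - (209509 + 109523)*(-56649 - 125716) = 1/(-400) - (209509 + 109523)*(-56649 - 125716) = -1/400 - 319032*(-182365) = -1/400 - 1*(-58180270680) = -1/400 + 58180270680 = 23272108271999/400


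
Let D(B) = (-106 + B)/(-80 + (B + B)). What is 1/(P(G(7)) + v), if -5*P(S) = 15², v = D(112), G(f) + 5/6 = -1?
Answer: -24/1079 ≈ -0.022243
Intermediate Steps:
G(f) = -11/6 (G(f) = -⅚ - 1 = -11/6)
D(B) = (-106 + B)/(-80 + 2*B)
v = 1/24 (v = (-106 + 112)/(2*(-40 + 112)) = (½)*6/72 = (½)*(1/72)*6 = 1/24 ≈ 0.041667)
P(S) = -45 (P(S) = -⅕*15² = -⅕*225 = -45)
1/(P(G(7)) + v) = 1/(-45 + 1/24) = 1/(-1079/24) = -24/1079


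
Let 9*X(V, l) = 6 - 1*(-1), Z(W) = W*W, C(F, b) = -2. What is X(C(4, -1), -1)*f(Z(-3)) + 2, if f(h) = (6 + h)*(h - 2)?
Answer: 251/3 ≈ 83.667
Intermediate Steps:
Z(W) = W**2
X(V, l) = 7/9 (X(V, l) = (6 - 1*(-1))/9 = (6 + 1)/9 = (1/9)*7 = 7/9)
f(h) = (-2 + h)*(6 + h) (f(h) = (6 + h)*(-2 + h) = (-2 + h)*(6 + h))
X(C(4, -1), -1)*f(Z(-3)) + 2 = 7*(-12 + ((-3)**2)**2 + 4*(-3)**2)/9 + 2 = 7*(-12 + 9**2 + 4*9)/9 + 2 = 7*(-12 + 81 + 36)/9 + 2 = (7/9)*105 + 2 = 245/3 + 2 = 251/3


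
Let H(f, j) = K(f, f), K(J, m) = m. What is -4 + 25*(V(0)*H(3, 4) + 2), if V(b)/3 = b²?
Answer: 46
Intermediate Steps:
H(f, j) = f
V(b) = 3*b²
-4 + 25*(V(0)*H(3, 4) + 2) = -4 + 25*((3*0²)*3 + 2) = -4 + 25*((3*0)*3 + 2) = -4 + 25*(0*3 + 2) = -4 + 25*(0 + 2) = -4 + 25*2 = -4 + 50 = 46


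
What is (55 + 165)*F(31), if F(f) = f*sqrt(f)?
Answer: 6820*sqrt(31) ≈ 37972.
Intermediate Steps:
F(f) = f**(3/2)
(55 + 165)*F(31) = (55 + 165)*31**(3/2) = 220*(31*sqrt(31)) = 6820*sqrt(31)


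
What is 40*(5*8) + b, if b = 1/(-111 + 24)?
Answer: 139199/87 ≈ 1600.0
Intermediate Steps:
b = -1/87 (b = 1/(-87) = -1/87 ≈ -0.011494)
40*(5*8) + b = 40*(5*8) - 1/87 = 40*40 - 1/87 = 1600 - 1/87 = 139199/87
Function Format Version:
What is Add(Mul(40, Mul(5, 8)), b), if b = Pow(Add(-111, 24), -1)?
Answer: Rational(139199, 87) ≈ 1600.0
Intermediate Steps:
b = Rational(-1, 87) (b = Pow(-87, -1) = Rational(-1, 87) ≈ -0.011494)
Add(Mul(40, Mul(5, 8)), b) = Add(Mul(40, Mul(5, 8)), Rational(-1, 87)) = Add(Mul(40, 40), Rational(-1, 87)) = Add(1600, Rational(-1, 87)) = Rational(139199, 87)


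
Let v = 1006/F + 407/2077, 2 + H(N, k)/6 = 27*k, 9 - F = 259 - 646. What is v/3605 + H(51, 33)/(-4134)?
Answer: -1317204343457/1021471320870 ≈ -1.2895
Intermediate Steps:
F = 396 (F = 9 - (259 - 646) = 9 - 1*(-387) = 9 + 387 = 396)
H(N, k) = -12 + 162*k (H(N, k) = -12 + 6*(27*k) = -12 + 162*k)
v = 1125317/411246 (v = 1006/396 + 407/2077 = 1006*(1/396) + 407*(1/2077) = 503/198 + 407/2077 = 1125317/411246 ≈ 2.7364)
v/3605 + H(51, 33)/(-4134) = (1125317/411246)/3605 + (-12 + 162*33)/(-4134) = (1125317/411246)*(1/3605) + (-12 + 5346)*(-1/4134) = 1125317/1482541830 + 5334*(-1/4134) = 1125317/1482541830 - 889/689 = -1317204343457/1021471320870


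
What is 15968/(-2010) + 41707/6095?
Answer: -1349389/1225095 ≈ -1.1015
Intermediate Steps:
15968/(-2010) + 41707/6095 = 15968*(-1/2010) + 41707*(1/6095) = -7984/1005 + 41707/6095 = -1349389/1225095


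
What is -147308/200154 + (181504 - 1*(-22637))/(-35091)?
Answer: -365308117/55742889 ≈ -6.5535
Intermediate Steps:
-147308/200154 + (181504 - 1*(-22637))/(-35091) = -147308*1/200154 + (181504 + 22637)*(-1/35091) = -73654/100077 + 204141*(-1/35091) = -73654/100077 - 9721/1671 = -365308117/55742889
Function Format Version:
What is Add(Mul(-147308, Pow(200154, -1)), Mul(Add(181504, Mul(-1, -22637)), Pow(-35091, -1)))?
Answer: Rational(-365308117, 55742889) ≈ -6.5535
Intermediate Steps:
Add(Mul(-147308, Pow(200154, -1)), Mul(Add(181504, Mul(-1, -22637)), Pow(-35091, -1))) = Add(Mul(-147308, Rational(1, 200154)), Mul(Add(181504, 22637), Rational(-1, 35091))) = Add(Rational(-73654, 100077), Mul(204141, Rational(-1, 35091))) = Add(Rational(-73654, 100077), Rational(-9721, 1671)) = Rational(-365308117, 55742889)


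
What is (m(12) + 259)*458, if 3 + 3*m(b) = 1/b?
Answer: 2127181/18 ≈ 1.1818e+5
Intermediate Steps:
m(b) = -1 + 1/(3*b)
(m(12) + 259)*458 = ((1/3 - 1*12)/12 + 259)*458 = ((1/3 - 12)/12 + 259)*458 = ((1/12)*(-35/3) + 259)*458 = (-35/36 + 259)*458 = (9289/36)*458 = 2127181/18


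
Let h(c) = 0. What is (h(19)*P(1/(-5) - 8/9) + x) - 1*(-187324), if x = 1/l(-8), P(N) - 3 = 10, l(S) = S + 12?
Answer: 749297/4 ≈ 1.8732e+5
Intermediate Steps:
l(S) = 12 + S
P(N) = 13 (P(N) = 3 + 10 = 13)
x = 1/4 (x = 1/(12 - 8) = 1/4 ≈ 0.25000)
(h(19)*P(1/(-5) - 8/9) + x) - 1*(-187324) = (0*13 + 1/4) - 1*(-187324) = (0 + 1/4) + 187324 = 1/4 + 187324 = 749297/4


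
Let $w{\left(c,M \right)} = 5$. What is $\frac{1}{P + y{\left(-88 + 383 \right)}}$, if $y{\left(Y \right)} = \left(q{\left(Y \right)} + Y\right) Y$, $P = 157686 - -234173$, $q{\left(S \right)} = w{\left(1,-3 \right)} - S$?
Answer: $\frac{1}{393334} \approx 2.5424 \cdot 10^{-6}$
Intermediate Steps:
$q{\left(S \right)} = 5 - S$
$P = 391859$ ($P = 157686 + 234173 = 391859$)
$y{\left(Y \right)} = 5 Y$ ($y{\left(Y \right)} = \left(\left(5 - Y\right) + Y\right) Y = 5 Y$)
$\frac{1}{P + y{\left(-88 + 383 \right)}} = \frac{1}{391859 + 5 \left(-88 + 383\right)} = \frac{1}{391859 + 5 \cdot 295} = \frac{1}{391859 + 1475} = \frac{1}{393334}$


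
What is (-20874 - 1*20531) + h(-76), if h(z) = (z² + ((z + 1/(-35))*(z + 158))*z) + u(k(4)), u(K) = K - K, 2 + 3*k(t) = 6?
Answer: 15336337/35 ≈ 4.3818e+5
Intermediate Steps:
k(t) = 4/3 (k(t) = -⅔ + (⅓)*6 = -⅔ + 2 = 4/3)
u(K) = 0
h(z) = z² + z*(158 + z)*(-1/35 + z) (h(z) = (z² + ((z + 1/(-35))*(z + 158))*z) + 0 = (z² + ((z - 1/35)*(158 + z))*z) + 0 = (z² + ((-1/35 + z)*(158 + z))*z) + 0 = (z² + ((158 + z)*(-1/35 + z))*z) + 0 = (z² + z*(158 + z)*(-1/35 + z)) + 0 = z² + z*(158 + z)*(-1/35 + z))
(-20874 - 1*20531) + h(-76) = (-20874 - 1*20531) + (1/35)*(-76)*(-158 + 35*(-76)² + 5564*(-76)) = (-20874 - 20531) + (1/35)*(-76)*(-158 + 35*5776 - 422864) = -41405 + (1/35)*(-76)*(-158 + 202160 - 422864) = -41405 + (1/35)*(-76)*(-220862) = -41405 + 16785512/35 = 15336337/35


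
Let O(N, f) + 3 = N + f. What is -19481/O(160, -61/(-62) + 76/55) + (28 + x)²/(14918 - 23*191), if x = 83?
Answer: -692482272973/5719674425 ≈ -121.07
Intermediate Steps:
O(N, f) = -3 + N + f (O(N, f) = -3 + (N + f) = -3 + N + f)
-19481/O(160, -61/(-62) + 76/55) + (28 + x)²/(14918 - 23*191) = -19481/(-3 + 160 + (-61/(-62) + 76/55)) + (28 + 83)²/(14918 - 23*191) = -19481/(-3 + 160 + (-61*(-1/62) + 76*(1/55))) + 111²/(14918 - 1*4393) = -19481/(-3 + 160 + (61/62 + 76/55)) + 12321/(14918 - 4393) = -19481/(-3 + 160 + 8067/3410) + 12321/10525 = -19481/543437/3410 + 12321*(1/10525) = -19481*3410/543437 + 12321/10525 = -66430210/543437 + 12321/10525 = -692482272973/5719674425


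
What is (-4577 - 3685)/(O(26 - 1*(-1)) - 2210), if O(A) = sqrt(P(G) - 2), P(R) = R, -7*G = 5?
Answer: 127813140/34188719 + 8262*I*sqrt(133)/34188719 ≈ 3.7385 + 0.0027869*I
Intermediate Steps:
G = -5/7 (G = -1/7*5 = -5/7 ≈ -0.71429)
O(A) = I*sqrt(133)/7 (O(A) = sqrt(-5/7 - 2) = sqrt(-19/7) = I*sqrt(133)/7)
(-4577 - 3685)/(O(26 - 1*(-1)) - 2210) = (-4577 - 3685)/(I*sqrt(133)/7 - 2210) = -8262/(-2210 + I*sqrt(133)/7)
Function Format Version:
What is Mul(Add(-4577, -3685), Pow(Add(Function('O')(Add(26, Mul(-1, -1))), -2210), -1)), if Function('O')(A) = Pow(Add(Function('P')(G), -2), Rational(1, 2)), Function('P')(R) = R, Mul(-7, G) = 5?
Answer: Add(Rational(127813140, 34188719), Mul(Rational(8262, 34188719), I, Pow(133, Rational(1, 2)))) ≈ Add(3.7385, Mul(0.0027869, I))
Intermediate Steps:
G = Rational(-5, 7) (G = Mul(Rational(-1, 7), 5) = Rational(-5, 7) ≈ -0.71429)
Function('O')(A) = Mul(Rational(1, 7), I, Pow(133, Rational(1, 2))) (Function('O')(A) = Pow(Add(Rational(-5, 7), -2), Rational(1, 2)) = Pow(Rational(-19, 7), Rational(1, 2)) = Mul(Rational(1, 7), I, Pow(133, Rational(1, 2))))
Mul(Add(-4577, -3685), Pow(Add(Function('O')(Add(26, Mul(-1, -1))), -2210), -1)) = Mul(Add(-4577, -3685), Pow(Add(Mul(Rational(1, 7), I, Pow(133, Rational(1, 2))), -2210), -1)) = Mul(-8262, Pow(Add(-2210, Mul(Rational(1, 7), I, Pow(133, Rational(1, 2)))), -1))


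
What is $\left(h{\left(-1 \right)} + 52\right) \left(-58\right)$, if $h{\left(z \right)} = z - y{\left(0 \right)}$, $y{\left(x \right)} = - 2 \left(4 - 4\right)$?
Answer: $-2958$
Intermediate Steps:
$y{\left(x \right)} = 0$ ($y{\left(x \right)} = \left(-2\right) 0 = 0$)
$h{\left(z \right)} = z$ ($h{\left(z \right)} = z - 0 = z + 0 = z$)
$\left(h{\left(-1 \right)} + 52\right) \left(-58\right) = \left(-1 + 52\right) \left(-58\right) = 51 \left(-58\right) = -2958$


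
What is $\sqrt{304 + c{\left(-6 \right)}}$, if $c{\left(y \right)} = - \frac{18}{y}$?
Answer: $\sqrt{307} \approx 17.521$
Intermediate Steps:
$\sqrt{304 + c{\left(-6 \right)}} = \sqrt{304 - \frac{18}{-6}} = \sqrt{304 - -3} = \sqrt{304 + 3} = \sqrt{307}$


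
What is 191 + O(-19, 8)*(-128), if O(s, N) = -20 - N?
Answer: 3775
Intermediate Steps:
191 + O(-19, 8)*(-128) = 191 + (-20 - 1*8)*(-128) = 191 + (-20 - 8)*(-128) = 191 - 28*(-128) = 191 + 3584 = 3775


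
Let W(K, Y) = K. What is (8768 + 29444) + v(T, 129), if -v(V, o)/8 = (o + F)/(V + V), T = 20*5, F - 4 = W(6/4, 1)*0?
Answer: 955167/25 ≈ 38207.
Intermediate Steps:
F = 4 (F = 4 + (6/4)*0 = 4 + (6*(¼))*0 = 4 + (3/2)*0 = 4 + 0 = 4)
T = 100
v(V, o) = -4*(4 + o)/V (v(V, o) = -8*(o + 4)/(V + V) = -8*(4 + o)/(2*V) = -8*(4 + o)*1/(2*V) = -4*(4 + o)/V)
(8768 + 29444) + v(T, 129) = (8768 + 29444) + 4*(-4 - 1*129)/100 = 38212 + 4*(1/100)*(-4 - 129) = 38212 + 4*(1/100)*(-133) = 38212 - 133/25 = 955167/25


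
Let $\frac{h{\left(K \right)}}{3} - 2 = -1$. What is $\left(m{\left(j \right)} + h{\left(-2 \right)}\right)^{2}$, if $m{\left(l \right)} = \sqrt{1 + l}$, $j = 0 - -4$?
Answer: $\left(3 + \sqrt{5}\right)^{2} \approx 27.416$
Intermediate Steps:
$j = 4$ ($j = 0 + 4 = 4$)
$h{\left(K \right)} = 3$ ($h{\left(K \right)} = 6 + 3 \left(-1\right) = 6 - 3 = 3$)
$\left(m{\left(j \right)} + h{\left(-2 \right)}\right)^{2} = \left(\sqrt{1 + 4} + 3\right)^{2} = \left(\sqrt{5} + 3\right)^{2} = \left(3 + \sqrt{5}\right)^{2}$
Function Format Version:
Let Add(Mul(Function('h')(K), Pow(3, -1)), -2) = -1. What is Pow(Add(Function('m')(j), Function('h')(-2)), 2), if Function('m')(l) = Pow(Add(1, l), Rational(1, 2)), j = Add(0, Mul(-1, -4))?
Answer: Pow(Add(3, Pow(5, Rational(1, 2))), 2) ≈ 27.416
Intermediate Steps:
j = 4 (j = Add(0, 4) = 4)
Function('h')(K) = 3 (Function('h')(K) = Add(6, Mul(3, -1)) = Add(6, -3) = 3)
Pow(Add(Function('m')(j), Function('h')(-2)), 2) = Pow(Add(Pow(Add(1, 4), Rational(1, 2)), 3), 2) = Pow(Add(Pow(5, Rational(1, 2)), 3), 2) = Pow(Add(3, Pow(5, Rational(1, 2))), 2)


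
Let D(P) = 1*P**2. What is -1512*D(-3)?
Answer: -13608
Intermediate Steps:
D(P) = P**2
-1512*D(-3) = -1512*(-3)**2 = -1512*9 = -13608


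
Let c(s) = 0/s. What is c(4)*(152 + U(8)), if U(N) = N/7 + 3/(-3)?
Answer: 0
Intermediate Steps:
U(N) = -1 + N/7 (U(N) = N*(⅐) + 3*(-⅓) = N/7 - 1 = -1 + N/7)
c(s) = 0
c(4)*(152 + U(8)) = 0*(152 + (-1 + (⅐)*8)) = 0*(152 + (-1 + 8/7)) = 0*(152 + ⅐) = 0*(1065/7) = 0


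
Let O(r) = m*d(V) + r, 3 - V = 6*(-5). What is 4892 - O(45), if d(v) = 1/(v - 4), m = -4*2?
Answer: 140571/29 ≈ 4847.3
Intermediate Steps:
V = 33 (V = 3 - 6*(-5) = 3 - 1*(-30) = 3 + 30 = 33)
m = -8
d(v) = 1/(-4 + v)
O(r) = -8/29 + r (O(r) = -8/(-4 + 33) + r = -8/29 + r)
4892 - O(45) = 4892 - (-8/29 + 45) = 4892 - 1*1297/29 = 4892 - 1297/29 = 140571/29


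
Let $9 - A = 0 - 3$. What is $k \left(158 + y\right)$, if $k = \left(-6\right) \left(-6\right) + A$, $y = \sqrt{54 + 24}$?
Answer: $7584 + 48 \sqrt{78} \approx 8007.9$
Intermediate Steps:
$A = 12$ ($A = 9 - \left(0 - 3\right) = 9 - -3 = 9 + 3 = 12$)
$y = \sqrt{78} \approx 8.8318$
$k = 48$ ($k = \left(-6\right) \left(-6\right) + 12 = 36 + 12 = 48$)
$k \left(158 + y\right) = 48 \left(158 + \sqrt{78}\right) = 7584 + 48 \sqrt{78}$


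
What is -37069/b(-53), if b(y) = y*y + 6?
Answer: -37069/2815 ≈ -13.168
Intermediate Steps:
b(y) = 6 + y² (b(y) = y² + 6 = 6 + y²)
-37069/b(-53) = -37069/(6 + (-53)²) = -37069/(6 + 2809) = -37069/2815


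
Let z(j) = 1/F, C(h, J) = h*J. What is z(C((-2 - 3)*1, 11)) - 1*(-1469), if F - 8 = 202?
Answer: 308491/210 ≈ 1469.0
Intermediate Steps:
F = 210 (F = 8 + 202 = 210)
C(h, J) = J*h
z(j) = 1/210
z(C((-2 - 3)*1, 11)) - 1*(-1469) = 1/210 - 1*(-1469) = 1/210 + 1469 = 308491/210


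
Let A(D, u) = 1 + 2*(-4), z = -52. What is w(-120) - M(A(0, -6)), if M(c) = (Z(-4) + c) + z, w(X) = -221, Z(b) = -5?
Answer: -157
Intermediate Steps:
A(D, u) = -7 (A(D, u) = 1 - 8 = -7)
M(c) = -57 + c (M(c) = (-5 + c) - 52 = -57 + c)
w(-120) - M(A(0, -6)) = -221 - (-57 - 7) = -221 - 1*(-64) = -221 + 64 = -157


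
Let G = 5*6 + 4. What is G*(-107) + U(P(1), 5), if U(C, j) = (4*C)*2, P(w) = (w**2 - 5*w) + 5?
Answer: -3630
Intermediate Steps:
P(w) = 5 + w**2 - 5*w
U(C, j) = 8*C
G = 34 (G = 30 + 4 = 34)
G*(-107) + U(P(1), 5) = 34*(-107) + 8*(5 + 1**2 - 5*1) = -3638 + 8*(5 + 1 - 5) = -3638 + 8*1 = -3638 + 8 = -3630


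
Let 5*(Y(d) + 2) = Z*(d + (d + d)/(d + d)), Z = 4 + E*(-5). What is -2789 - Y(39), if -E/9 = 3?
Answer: -3899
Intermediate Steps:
E = -27 (E = -9*3 = -27)
Z = 139 (Z = 4 - 27*(-5) = 4 + 135 = 139)
Y(d) = 129/5 + 139*d/5 (Y(d) = -2 + (139*(d + (d + d)/(d + d)))/5 = -2 + (139*(d + (2*d)/((2*d))))/5 = -2 + (139*(d + (2*d)*(1/(2*d))))/5 = -2 + (139*(d + 1))/5 = -2 + (139*(1 + d))/5 = -2 + (139 + 139*d)/5 = -2 + (139/5 + 139*d/5) = 129/5 + 139*d/5)
-2789 - Y(39) = -2789 - (129/5 + (139/5)*39) = -2789 - (129/5 + 5421/5) = -2789 - 1*1110 = -2789 - 1110 = -3899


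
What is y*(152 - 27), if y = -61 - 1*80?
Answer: -17625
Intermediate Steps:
y = -141 (y = -61 - 80 = -141)
y*(152 - 27) = -141*(152 - 27) = -141*125 = -17625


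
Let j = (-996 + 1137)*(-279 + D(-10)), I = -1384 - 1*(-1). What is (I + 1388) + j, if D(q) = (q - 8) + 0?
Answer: -41872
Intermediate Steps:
D(q) = -8 + q (D(q) = (-8 + q) + 0 = -8 + q)
I = -1383 (I = -1384 + 1 = -1383)
j = -41877 (j = (-996 + 1137)*(-279 + (-8 - 10)) = 141*(-279 - 18) = 141*(-297) = -41877)
(I + 1388) + j = (-1383 + 1388) - 41877 = 5 - 41877 = -41872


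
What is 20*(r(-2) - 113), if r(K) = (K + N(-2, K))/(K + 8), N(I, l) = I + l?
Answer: -2280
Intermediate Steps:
r(K) = (-2 + 2*K)/(8 + K) (r(K) = (K + (-2 + K))/(K + 8) = (-2 + 2*K)/(8 + K))
20*(r(-2) - 113) = 20*(2*(-1 - 2)/(8 - 2) - 113) = 20*(2*(-3)/6 - 113) = 20*(2*(⅙)*(-3) - 113) = 20*(-1 - 113) = 20*(-114) = -2280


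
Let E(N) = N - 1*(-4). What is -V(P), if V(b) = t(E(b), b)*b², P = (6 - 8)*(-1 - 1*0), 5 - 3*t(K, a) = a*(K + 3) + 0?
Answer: 52/3 ≈ 17.333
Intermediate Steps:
E(N) = 4 + N (E(N) = N + 4 = 4 + N)
t(K, a) = 5/3 - a*(3 + K)/3 (t(K, a) = 5/3 - (a*(K + 3) + 0)/3 = 5/3 - (a*(3 + K) + 0)/3 = 5/3 - a*(3 + K)/3)
P = 2 (P = -2*(-1 + 0) = -2*(-1) = 2)
V(b) = b²*(5/3 - b - b*(4 + b)/3) (V(b) = (5/3 - b - (4 + b)*b/3)*b² = (5/3 - b - b*(4 + b)/3)*b² = b²*(5/3 - b - b*(4 + b)/3))
-V(P) = -2²*(5 - 1*2² - 7*2)/3 = -4*(5 - 1*4 - 14)/3 = -4*(5 - 4 - 14)/3 = -4*(-13)/3 = -1*(-52/3) = 52/3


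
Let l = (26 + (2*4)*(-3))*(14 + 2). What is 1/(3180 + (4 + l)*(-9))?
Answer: 1/2856 ≈ 0.00035014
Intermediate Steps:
l = 32 (l = (26 + 8*(-3))*16 = (26 - 24)*16 = 2*16 = 32)
1/(3180 + (4 + l)*(-9)) = 1/(3180 + (4 + 32)*(-9)) = 1/(3180 + 36*(-9)) = 1/(3180 - 324) = 1/2856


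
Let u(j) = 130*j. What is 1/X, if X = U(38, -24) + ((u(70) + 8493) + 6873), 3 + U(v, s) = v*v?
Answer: 1/25907 ≈ 3.8600e-5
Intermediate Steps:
U(v, s) = -3 + v² (U(v, s) = -3 + v*v = -3 + v²)
X = 25907 (X = (-3 + 38²) + ((130*70 + 8493) + 6873) = (-3 + 1444) + ((9100 + 8493) + 6873) = 1441 + (17593 + 6873) = 1441 + 24466 = 25907)
1/X = 1/25907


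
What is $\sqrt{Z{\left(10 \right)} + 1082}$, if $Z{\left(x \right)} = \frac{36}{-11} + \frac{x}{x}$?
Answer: $\frac{\sqrt{130647}}{11} \approx 32.859$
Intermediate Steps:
$Z{\left(x \right)} = - \frac{25}{11}$ ($Z{\left(x \right)} = 36 \left(- \frac{1}{11}\right) + 1 = - \frac{36}{11} + 1 = - \frac{25}{11}$)
$\sqrt{Z{\left(10 \right)} + 1082} = \sqrt{- \frac{25}{11} + 1082} = \sqrt{\frac{11877}{11}} = \frac{\sqrt{130647}}{11}$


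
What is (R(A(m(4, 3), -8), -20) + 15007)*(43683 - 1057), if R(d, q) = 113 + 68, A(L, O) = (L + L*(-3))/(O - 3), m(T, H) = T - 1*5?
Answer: 647403688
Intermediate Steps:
m(T, H) = -5 + T (m(T, H) = T - 5 = -5 + T)
A(L, O) = -2*L/(-3 + O) (A(L, O) = (L - 3*L)/(-3 + O) = (-2*L)/(-3 + O) = -2*L/(-3 + O))
R(d, q) = 181
(R(A(m(4, 3), -8), -20) + 15007)*(43683 - 1057) = (181 + 15007)*(43683 - 1057) = 15188*42626 = 647403688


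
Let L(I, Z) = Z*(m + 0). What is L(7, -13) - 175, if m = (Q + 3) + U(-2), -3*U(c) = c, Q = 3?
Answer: -785/3 ≈ -261.67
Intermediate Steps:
U(c) = -c/3
m = 20/3 (m = (3 + 3) - 1/3*(-2) = 6 + 2/3 = 20/3 ≈ 6.6667)
L(I, Z) = 20*Z/3 (L(I, Z) = Z*(20/3 + 0) = Z*(20/3) = 20*Z/3)
L(7, -13) - 175 = (20/3)*(-13) - 175 = -260/3 - 175 = -785/3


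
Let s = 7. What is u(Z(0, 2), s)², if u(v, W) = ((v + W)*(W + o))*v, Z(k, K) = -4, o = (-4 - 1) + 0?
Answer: 576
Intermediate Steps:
o = -5 (o = -5 + 0 = -5)
u(v, W) = v*(-5 + W)*(W + v) (u(v, W) = ((v + W)*(W - 5))*v = ((W + v)*(-5 + W))*v = ((-5 + W)*(W + v))*v = v*(-5 + W)*(W + v))
u(Z(0, 2), s)² = (-4*(7² - 5*7 - 5*(-4) + 7*(-4)))² = (-4*(49 - 35 + 20 - 28))² = (-4*6)² = (-24)² = 576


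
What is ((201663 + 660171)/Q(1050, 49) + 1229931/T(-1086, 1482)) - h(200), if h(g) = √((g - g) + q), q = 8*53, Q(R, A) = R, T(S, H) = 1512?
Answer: 2287937/1400 - 2*√106 ≈ 1613.6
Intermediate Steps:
q = 424
h(g) = 2*√106 (h(g) = √((g - g) + 424) = √(0 + 424) = √424 = 2*√106)
((201663 + 660171)/Q(1050, 49) + 1229931/T(-1086, 1482)) - h(200) = ((201663 + 660171)/1050 + 1229931/1512) - 2*√106 = (861834*(1/1050) + 1229931*(1/1512)) - 2*√106 = (143639/175 + 45553/56) - 2*√106 = 2287937/1400 - 2*√106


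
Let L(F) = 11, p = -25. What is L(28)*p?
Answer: -275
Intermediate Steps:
L(28)*p = 11*(-25) = -275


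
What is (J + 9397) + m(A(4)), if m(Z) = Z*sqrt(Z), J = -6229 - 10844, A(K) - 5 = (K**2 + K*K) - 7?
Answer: -7676 + 30*sqrt(30) ≈ -7511.7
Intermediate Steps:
A(K) = -2 + 2*K**2 (A(K) = 5 + ((K**2 + K*K) - 7) = 5 + ((K**2 + K**2) - 7) = 5 + (2*K**2 - 7) = 5 + (-7 + 2*K**2) = -2 + 2*K**2)
J = -17073
m(Z) = Z**(3/2)
(J + 9397) + m(A(4)) = (-17073 + 9397) + (-2 + 2*4**2)**(3/2) = -7676 + (-2 + 2*16)**(3/2) = -7676 + (-2 + 32)**(3/2) = -7676 + 30**(3/2) = -7676 + 30*sqrt(30)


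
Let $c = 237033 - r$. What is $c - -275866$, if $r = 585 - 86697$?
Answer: $599011$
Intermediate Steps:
$r = -86112$ ($r = 585 - 86697 = -86112$)
$c = 323145$ ($c = 237033 - -86112 = 237033 + 86112 = 323145$)
$c - -275866 = 323145 - -275866 = 323145 + 275866 = 599011$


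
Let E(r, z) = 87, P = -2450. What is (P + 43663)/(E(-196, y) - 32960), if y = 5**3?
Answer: -41213/32873 ≈ -1.2537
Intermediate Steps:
y = 125
(P + 43663)/(E(-196, y) - 32960) = (-2450 + 43663)/(87 - 32960) = 41213/(-32873) = 41213*(-1/32873) = -41213/32873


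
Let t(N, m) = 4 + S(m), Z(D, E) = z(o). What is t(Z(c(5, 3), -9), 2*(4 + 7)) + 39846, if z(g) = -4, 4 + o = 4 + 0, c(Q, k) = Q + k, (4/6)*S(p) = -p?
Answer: 39817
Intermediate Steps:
S(p) = -3*p/2 (S(p) = 3*(-p)/2 = -3*p/2)
o = 0 (o = -4 + (4 + 0) = -4 + 4 = 0)
Z(D, E) = -4
t(N, m) = 4 - 3*m/2
t(Z(c(5, 3), -9), 2*(4 + 7)) + 39846 = (4 - 3*(4 + 7)) + 39846 = (4 - 3*11) + 39846 = (4 - 3/2*22) + 39846 = (4 - 33) + 39846 = -29 + 39846 = 39817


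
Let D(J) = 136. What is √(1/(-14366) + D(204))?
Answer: 5*√1122717266/14366 ≈ 11.662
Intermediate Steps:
√(1/(-14366) + D(204)) = √(1/(-14366) + 136) = √(-1/14366 + 136) = √(1953775/14366) = 5*√1122717266/14366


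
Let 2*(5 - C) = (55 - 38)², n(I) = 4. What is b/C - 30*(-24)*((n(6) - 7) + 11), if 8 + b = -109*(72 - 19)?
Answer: 1618610/279 ≈ 5801.5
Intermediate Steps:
b = -5785 (b = -8 - 109*(72 - 19) = -8 - 109*53 = -8 - 5777 = -5785)
C = -279/2 (C = 5 - (55 - 38)²/2 = 5 - ½*17² = 5 - ½*289 = 5 - 289/2 = -279/2 ≈ -139.50)
b/C - 30*(-24)*((n(6) - 7) + 11) = -5785/(-279/2) - 30*(-24)*((4 - 7) + 11) = -5785*(-2/279) - (-720)*(-3 + 11) = 11570/279 - (-720)*8 = 11570/279 - 1*(-5760) = 11570/279 + 5760 = 1618610/279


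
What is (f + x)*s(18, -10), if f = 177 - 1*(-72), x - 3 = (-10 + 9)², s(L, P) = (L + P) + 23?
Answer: 7843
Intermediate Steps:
s(L, P) = 23 + L + P
x = 4 (x = 3 + (-10 + 9)² = 3 + (-1)² = 3 + 1 = 4)
f = 249 (f = 177 + 72 = 249)
(f + x)*s(18, -10) = (249 + 4)*(23 + 18 - 10) = 253*31 = 7843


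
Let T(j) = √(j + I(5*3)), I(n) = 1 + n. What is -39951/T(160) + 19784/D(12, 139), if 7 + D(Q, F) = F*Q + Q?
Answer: 19784/1673 - 39951*√11/44 ≈ -2999.6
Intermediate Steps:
D(Q, F) = -7 + Q + F*Q (D(Q, F) = -7 + (F*Q + Q) = -7 + (Q + F*Q) = -7 + Q + F*Q)
T(j) = √(16 + j) (T(j) = √(j + (1 + 5*3)) = √(j + (1 + 15)) = √(j + 16) = √(16 + j))
-39951/T(160) + 19784/D(12, 139) = -39951/√(16 + 160) + 19784/(-7 + 12 + 139*12) = -39951*√11/44 + 19784/(-7 + 12 + 1668) = -39951*√11/44 + 19784/1673 = 19784/1673 - 39951*√11/44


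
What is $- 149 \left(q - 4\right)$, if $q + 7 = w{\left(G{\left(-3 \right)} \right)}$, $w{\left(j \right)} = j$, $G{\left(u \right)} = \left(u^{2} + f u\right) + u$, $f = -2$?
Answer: $-149$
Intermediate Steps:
$G{\left(u \right)} = u^{2} - u$ ($G{\left(u \right)} = \left(u^{2} - 2 u\right) + u = u^{2} - u$)
$q = 5$ ($q = -7 - 3 \left(-1 - 3\right) = -7 - -12 = -7 + 12 = 5$)
$- 149 \left(q - 4\right) = - 149 \left(5 - 4\right) = \left(-149\right) 1 = -149$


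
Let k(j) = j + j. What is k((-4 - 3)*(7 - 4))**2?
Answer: 1764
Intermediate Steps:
k(j) = 2*j
k((-4 - 3)*(7 - 4))**2 = (2*((-4 - 3)*(7 - 4)))**2 = (2*(-7*3))**2 = (2*(-21))**2 = (-42)**2 = 1764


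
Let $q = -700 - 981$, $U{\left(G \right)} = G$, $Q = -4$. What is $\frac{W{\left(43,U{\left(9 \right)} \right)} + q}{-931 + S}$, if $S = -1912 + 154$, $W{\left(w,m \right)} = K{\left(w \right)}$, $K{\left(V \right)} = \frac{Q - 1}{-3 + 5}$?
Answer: $\frac{3367}{5378} \approx 0.62607$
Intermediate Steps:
$K{\left(V \right)} = - \frac{5}{2}$ ($K{\left(V \right)} = \frac{-4 - 1}{-3 + 5} = - \frac{5}{2}$)
$q = -1681$ ($q = -700 - 981 = -1681$)
$W{\left(w,m \right)} = - \frac{5}{2}$
$S = -1758$
$\frac{W{\left(43,U{\left(9 \right)} \right)} + q}{-931 + S} = \frac{- \frac{5}{2} - 1681}{-931 - 1758} = - \frac{3367}{2 \left(-2689\right)} = \left(- \frac{3367}{2}\right) \left(- \frac{1}{2689}\right) = \frac{3367}{5378}$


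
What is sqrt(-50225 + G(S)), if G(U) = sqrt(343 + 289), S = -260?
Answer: sqrt(-50225 + 2*sqrt(158)) ≈ 224.05*I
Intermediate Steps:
G(U) = 2*sqrt(158) (G(U) = sqrt(632) = 2*sqrt(158))
sqrt(-50225 + G(S)) = sqrt(-50225 + 2*sqrt(158))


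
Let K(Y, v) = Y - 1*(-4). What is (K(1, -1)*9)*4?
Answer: 180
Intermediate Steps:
K(Y, v) = 4 + Y (K(Y, v) = Y + 4 = 4 + Y)
(K(1, -1)*9)*4 = ((4 + 1)*9)*4 = (5*9)*4 = 45*4 = 180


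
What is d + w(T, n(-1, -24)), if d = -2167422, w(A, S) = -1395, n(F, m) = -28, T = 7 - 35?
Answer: -2168817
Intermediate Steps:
T = -28 (T = 7 - 7*5 = 7 - 35 = -28)
d + w(T, n(-1, -24)) = -2167422 - 1395 = -2168817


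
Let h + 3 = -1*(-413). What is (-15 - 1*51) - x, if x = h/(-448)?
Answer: -14579/224 ≈ -65.085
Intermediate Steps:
h = 410 (h = -3 - 1*(-413) = -3 + 413 = 410)
x = -205/224 (x = 410/(-448) = 410*(-1/448) = -205/224 ≈ -0.91518)
(-15 - 1*51) - x = (-15 - 1*51) - 1*(-205/224) = (-15 - 51) + 205/224 = -66 + 205/224 = -14579/224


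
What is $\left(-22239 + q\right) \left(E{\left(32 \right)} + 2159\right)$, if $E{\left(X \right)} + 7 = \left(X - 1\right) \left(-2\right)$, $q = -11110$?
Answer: $-69699410$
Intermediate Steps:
$E{\left(X \right)} = -5 - 2 X$ ($E{\left(X \right)} = -7 + \left(X - 1\right) \left(-2\right) = -7 + \left(-1 + X\right) \left(-2\right) = -7 - \left(-2 + 2 X\right) = -5 - 2 X$)
$\left(-22239 + q\right) \left(E{\left(32 \right)} + 2159\right) = \left(-22239 - 11110\right) \left(\left(-5 - 64\right) + 2159\right) = - 33349 \left(\left(-5 - 64\right) + 2159\right) = - 33349 \left(-69 + 2159\right) = \left(-33349\right) 2090 = -69699410$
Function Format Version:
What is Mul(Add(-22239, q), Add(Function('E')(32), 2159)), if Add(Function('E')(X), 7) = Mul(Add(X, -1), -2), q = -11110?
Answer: -69699410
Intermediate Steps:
Function('E')(X) = Add(-5, Mul(-2, X)) (Function('E')(X) = Add(-7, Mul(Add(X, -1), -2)) = Add(-7, Mul(Add(-1, X), -2)) = Add(-7, Add(2, Mul(-2, X))) = Add(-5, Mul(-2, X)))
Mul(Add(-22239, q), Add(Function('E')(32), 2159)) = Mul(Add(-22239, -11110), Add(Add(-5, Mul(-2, 32)), 2159)) = Mul(-33349, Add(Add(-5, -64), 2159)) = Mul(-33349, Add(-69, 2159)) = Mul(-33349, 2090) = -69699410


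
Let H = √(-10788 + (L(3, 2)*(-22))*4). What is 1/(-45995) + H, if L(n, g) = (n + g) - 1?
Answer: -1/45995 + 2*I*√2785 ≈ -2.1741e-5 + 105.55*I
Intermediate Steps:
L(n, g) = -1 + g + n (L(n, g) = (g + n) - 1 = -1 + g + n)
H = 2*I*√2785 (H = √(-10788 + ((-1 + 2 + 3)*(-22))*4) = √(-10788 + (4*(-22))*4) = √(-10788 - 88*4) = √(-10788 - 352) = √(-11140) = 2*I*√2785 ≈ 105.55*I)
1/(-45995) + H = 1/(-45995) + 2*I*√2785 = -1/45995 + 2*I*√2785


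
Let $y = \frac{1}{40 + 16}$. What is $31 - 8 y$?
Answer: $\frac{216}{7} \approx 30.857$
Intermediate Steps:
$y = \frac{1}{56} \approx 0.017857$
$31 - 8 y = 31 - \frac{1}{7} = \frac{216}{7}$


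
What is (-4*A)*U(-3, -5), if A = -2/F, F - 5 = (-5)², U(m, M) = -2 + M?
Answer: -28/15 ≈ -1.8667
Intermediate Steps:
F = 30 (F = 5 + (-5)² = 5 + 25 = 30)
A = -1/15 (A = -2/30 = -2*1/30 = -1/15 ≈ -0.066667)
(-4*A)*U(-3, -5) = (-4*(-1/15))*(-2 - 5) = (4/15)*(-7) = -28/15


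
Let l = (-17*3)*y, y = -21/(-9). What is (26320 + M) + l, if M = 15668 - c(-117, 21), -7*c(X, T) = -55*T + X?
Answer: 291811/7 ≈ 41687.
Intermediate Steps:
y = 7/3 (y = -21*(-1/9) = 7/3 ≈ 2.3333)
c(X, T) = -X/7 + 55*T/7 (c(X, T) = -(-55*T + X)/7 = -(X - 55*T)/7 = -X/7 + 55*T/7)
M = 108404/7 (M = 15668 - (-1/7*(-117) + (55/7)*21) = 15668 - (117/7 + 165) = 15668 - 1*1272/7 = 15668 - 1272/7 = 108404/7 ≈ 15486.)
l = -119 (l = -17*3*(7/3) = -51*7/3 = -119)
(26320 + M) + l = (26320 + 108404/7) - 119 = 292644/7 - 119 = 291811/7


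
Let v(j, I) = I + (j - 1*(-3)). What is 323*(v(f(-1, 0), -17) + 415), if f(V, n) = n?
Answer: 129523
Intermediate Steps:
v(j, I) = 3 + I + j (v(j, I) = I + (j + 3) = I + (3 + j) = 3 + I + j)
323*(v(f(-1, 0), -17) + 415) = 323*((3 - 17 + 0) + 415) = 323*(-14 + 415) = 323*401 = 129523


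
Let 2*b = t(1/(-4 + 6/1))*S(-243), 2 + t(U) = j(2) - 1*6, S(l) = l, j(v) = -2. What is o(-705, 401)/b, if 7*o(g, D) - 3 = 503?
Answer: 506/8505 ≈ 0.059494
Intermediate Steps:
o(g, D) = 506/7 (o(g, D) = 3/7 + (⅐)*503 = 3/7 + 503/7 = 506/7)
t(U) = -10 (t(U) = -2 + (-2 - 1*6) = -2 + (-2 - 6) = -2 - 8 = -10)
b = 1215 (b = (-10*(-243))/2 = (½)*2430 = 1215)
o(-705, 401)/b = (506/7)/1215 = (506/7)*(1/1215) = 506/8505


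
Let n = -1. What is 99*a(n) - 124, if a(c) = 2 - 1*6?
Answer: -520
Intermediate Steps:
a(c) = -4 (a(c) = 2 - 6 = -4)
99*a(n) - 124 = 99*(-4) - 124 = -396 - 124 = -520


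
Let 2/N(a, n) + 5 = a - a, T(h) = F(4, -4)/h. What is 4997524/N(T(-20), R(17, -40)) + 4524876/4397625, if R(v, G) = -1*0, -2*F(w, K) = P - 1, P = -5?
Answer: -2034929136162/162875 ≈ -1.2494e+7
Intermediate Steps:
F(w, K) = 3 (F(w, K) = -(-5 - 1)/2 = -1/2*(-6) = 3)
R(v, G) = 0
T(h) = 3/h
N(a, n) = -2/5 (N(a, n) = 2/(-5 + (a - a)) = 2/(-5 + 0) = 2/(-5) = 2*(-1/5) = -2/5)
4997524/N(T(-20), R(17, -40)) + 4524876/4397625 = 4997524/(-2/5) + 4524876/4397625 = 4997524*(-5/2) + 4524876*(1/4397625) = -12493810 + 167588/162875 = -2034929136162/162875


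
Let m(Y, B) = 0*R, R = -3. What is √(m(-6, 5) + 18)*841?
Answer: 2523*√2 ≈ 3568.1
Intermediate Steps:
m(Y, B) = 0 (m(Y, B) = 0*(-3) = 0)
√(m(-6, 5) + 18)*841 = √(0 + 18)*841 = √18*841 = (3*√2)*841 = 2523*√2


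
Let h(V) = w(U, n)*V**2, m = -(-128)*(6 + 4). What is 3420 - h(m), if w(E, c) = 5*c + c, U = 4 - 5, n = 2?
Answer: -19657380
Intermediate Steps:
U = -1
w(E, c) = 6*c
m = 1280 (m = -(-128)*10 = -32*(-40) = 1280)
h(V) = 12*V**2 (h(V) = (6*2)*V**2 = 12*V**2)
3420 - h(m) = 3420 - 12*1280**2 = 3420 - 12*1638400 = 3420 - 1*19660800 = 3420 - 19660800 = -19657380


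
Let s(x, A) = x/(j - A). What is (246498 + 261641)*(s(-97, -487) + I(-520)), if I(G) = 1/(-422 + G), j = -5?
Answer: -11668903996/113511 ≈ -1.0280e+5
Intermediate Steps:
s(x, A) = x/(-5 - A)
(246498 + 261641)*(s(-97, -487) + I(-520)) = (246498 + 261641)*(-1*(-97)/(5 - 487) + 1/(-422 - 520)) = 508139*(-1*(-97)/(-482) + 1/(-942)) = 508139*(-1*(-97)*(-1/482) - 1/942) = 508139*(-97/482 - 1/942) = 508139*(-22964/113511) = -11668903996/113511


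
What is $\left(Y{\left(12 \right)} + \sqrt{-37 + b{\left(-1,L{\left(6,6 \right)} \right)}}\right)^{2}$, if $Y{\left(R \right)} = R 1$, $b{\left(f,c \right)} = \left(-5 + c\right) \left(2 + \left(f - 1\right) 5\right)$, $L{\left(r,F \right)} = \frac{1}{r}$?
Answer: $\frac{\left(36 + \sqrt{15}\right)^{2}}{9} \approx 176.65$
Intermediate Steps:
$b{\left(f,c \right)} = \left(-5 + c\right) \left(-3 + 5 f\right)$ ($b{\left(f,c \right)} = \left(-5 + c\right) \left(2 + \left(-1 + f\right) 5\right) = \left(-5 + c\right) \left(2 + \left(-5 + 5 f\right)\right) = \left(-5 + c\right) \left(-3 + 5 f\right)$)
$Y{\left(R \right)} = R$
$\left(Y{\left(12 \right)} + \sqrt{-37 + b{\left(-1,L{\left(6,6 \right)} \right)}}\right)^{2} = \left(12 + \sqrt{-37 + \left(15 - -25 - \frac{3}{6} + 5 \cdot \frac{1}{6} \left(-1\right)\right)}\right)^{2} = \left(12 + \sqrt{-37 + \left(15 + 25 - \frac{1}{2} + 5 \cdot \frac{1}{6} \left(-1\right)\right)}\right)^{2} = \left(12 + \sqrt{-37 + \left(15 + 25 - \frac{1}{2} - \frac{5}{6}\right)}\right)^{2} = \left(12 + \sqrt{-37 + \frac{116}{3}}\right)^{2} = \left(12 + \sqrt{\frac{5}{3}}\right)^{2} = \left(12 + \frac{\sqrt{15}}{3}\right)^{2}$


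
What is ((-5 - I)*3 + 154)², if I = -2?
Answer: 21025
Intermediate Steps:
((-5 - I)*3 + 154)² = ((-5 - 1*(-2))*3 + 154)² = ((-5 + 2)*3 + 154)² = (-3*3 + 154)² = (-9 + 154)² = 145² = 21025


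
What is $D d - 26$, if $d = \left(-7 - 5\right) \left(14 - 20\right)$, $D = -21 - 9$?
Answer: $-2186$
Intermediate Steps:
$D = -30$ ($D = -21 - 9 = -30$)
$d = 72$ ($d = \left(-12\right) \left(-6\right) = 72$)
$D d - 26 = \left(-30\right) 72 - 26 = -2160 - 26 = -2186$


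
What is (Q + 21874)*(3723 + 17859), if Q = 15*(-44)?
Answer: 457840548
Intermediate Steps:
Q = -660
(Q + 21874)*(3723 + 17859) = (-660 + 21874)*(3723 + 17859) = 21214*21582 = 457840548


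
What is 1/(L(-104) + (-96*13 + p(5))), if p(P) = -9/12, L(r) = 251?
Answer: -4/3991 ≈ -0.0010023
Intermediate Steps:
p(P) = -¾ (p(P) = -9*1/12 = -¾)
1/(L(-104) + (-96*13 + p(5))) = 1/(251 + (-96*13 - ¾)) = 1/(251 + (-1248 - ¾)) = 1/(251 - 4995/4) = 1/(-3991/4) = -4/3991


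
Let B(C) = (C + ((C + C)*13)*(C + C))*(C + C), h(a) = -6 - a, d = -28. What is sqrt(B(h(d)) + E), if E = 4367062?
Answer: sqrt(5475422) ≈ 2340.0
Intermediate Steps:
B(C) = 2*C*(C + 52*C**2) (B(C) = (C + ((2*C)*13)*(2*C))*(2*C) = (C + (26*C)*(2*C))*(2*C) = (C + 52*C**2)*(2*C) = 2*C*(C + 52*C**2))
sqrt(B(h(d)) + E) = sqrt((-6 - 1*(-28))**2*(2 + 104*(-6 - 1*(-28))) + 4367062) = sqrt((-6 + 28)**2*(2 + 104*(-6 + 28)) + 4367062) = sqrt(22**2*(2 + 104*22) + 4367062) = sqrt(484*(2 + 2288) + 4367062) = sqrt(484*2290 + 4367062) = sqrt(1108360 + 4367062) = sqrt(5475422)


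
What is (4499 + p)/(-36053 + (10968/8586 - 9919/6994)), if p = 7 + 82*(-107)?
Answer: 298712664/2523319993 ≈ 0.11838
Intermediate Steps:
p = -8767 (p = 7 - 8774 = -8767)
(4499 + p)/(-36053 + (10968/8586 - 9919/6994)) = (4499 - 8767)/(-36053 + (10968/8586 - 9919/6994)) = -4268/(-36053 + (10968*(1/8586) - 9919*1/6994)) = -4268/(-36053 + (1828/1431 - 763/538)) = -4268/(-36053 - 108389/769878) = -4268/(-27756519923/769878) = -4268*(-769878/27756519923) = 298712664/2523319993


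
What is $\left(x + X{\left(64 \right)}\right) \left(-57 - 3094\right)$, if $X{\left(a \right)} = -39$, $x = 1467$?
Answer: $-4499628$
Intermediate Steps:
$\left(x + X{\left(64 \right)}\right) \left(-57 - 3094\right) = \left(1467 - 39\right) \left(-57 - 3094\right) = 1428 \left(-3151\right) = -4499628$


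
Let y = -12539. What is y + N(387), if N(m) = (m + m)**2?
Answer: 586537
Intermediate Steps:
N(m) = 4*m**2 (N(m) = (2*m)**2 = 4*m**2)
y + N(387) = -12539 + 4*387**2 = -12539 + 4*149769 = -12539 + 599076 = 586537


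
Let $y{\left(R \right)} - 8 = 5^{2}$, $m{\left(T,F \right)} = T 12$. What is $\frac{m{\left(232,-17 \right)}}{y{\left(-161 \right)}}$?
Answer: $\frac{928}{11} \approx 84.364$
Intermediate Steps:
$m{\left(T,F \right)} = 12 T$
$y{\left(R \right)} = 33$ ($y{\left(R \right)} = 8 + 5^{2} = 8 + 25 = 33$)
$\frac{m{\left(232,-17 \right)}}{y{\left(-161 \right)}} = \frac{12 \cdot 232}{33} = 2784 \cdot \frac{1}{33} = \frac{928}{11}$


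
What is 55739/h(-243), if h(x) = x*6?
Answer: -55739/1458 ≈ -38.230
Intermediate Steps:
h(x) = 6*x
55739/h(-243) = 55739/((6*(-243))) = 55739/(-1458) = 55739*(-1/1458) = -55739/1458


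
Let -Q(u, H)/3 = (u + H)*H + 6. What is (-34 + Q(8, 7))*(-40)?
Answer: 14680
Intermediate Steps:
Q(u, H) = -18 - 3*H*(H + u) (Q(u, H) = -3*((u + H)*H + 6) = -3*((H + u)*H + 6) = -3*(H*(H + u) + 6) = -3*(6 + H*(H + u)) = -18 - 3*H*(H + u))
(-34 + Q(8, 7))*(-40) = (-34 + (-18 - 3*7² - 3*7*8))*(-40) = (-34 + (-18 - 3*49 - 168))*(-40) = (-34 + (-18 - 147 - 168))*(-40) = (-34 - 333)*(-40) = -367*(-40) = 14680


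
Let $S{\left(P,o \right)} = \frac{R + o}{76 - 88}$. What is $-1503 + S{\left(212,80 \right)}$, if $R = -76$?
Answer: $- \frac{4510}{3} \approx -1503.3$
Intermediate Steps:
$S{\left(P,o \right)} = \frac{19}{3} - \frac{o}{12}$ ($S{\left(P,o \right)} = \frac{-76 + o}{76 - 88} = \frac{-76 + o}{-12} = \left(-76 + o\right) \left(- \frac{1}{12}\right) = \frac{19}{3} - \frac{o}{12}$)
$-1503 + S{\left(212,80 \right)} = -1503 + \left(\frac{19}{3} - \frac{20}{3}\right) = -1503 - \frac{1}{3} = - \frac{4510}{3}$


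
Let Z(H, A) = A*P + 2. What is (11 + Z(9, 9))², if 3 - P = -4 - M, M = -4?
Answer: 1600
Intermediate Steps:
P = 3 (P = 3 - (-4 - 1*(-4)) = 3 - (-4 + 4) = 3 - 1*0 = 3 + 0 = 3)
Z(H, A) = 2 + 3*A (Z(H, A) = A*3 + 2 = 3*A + 2 = 2 + 3*A)
(11 + Z(9, 9))² = (11 + (2 + 3*9))² = (11 + (2 + 27))² = (11 + 29)² = 40² = 1600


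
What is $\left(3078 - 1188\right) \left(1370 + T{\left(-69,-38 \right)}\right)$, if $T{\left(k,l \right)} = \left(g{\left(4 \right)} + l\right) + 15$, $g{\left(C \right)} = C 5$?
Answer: $2583630$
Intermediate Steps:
$g{\left(C \right)} = 5 C$
$T{\left(k,l \right)} = 35 + l$ ($T{\left(k,l \right)} = \left(5 \cdot 4 + l\right) + 15 = \left(20 + l\right) + 15 = 35 + l$)
$\left(3078 - 1188\right) \left(1370 + T{\left(-69,-38 \right)}\right) = \left(3078 - 1188\right) \left(1370 + \left(35 - 38\right)\right) = 1890 \left(1370 - 3\right) = 1890 \cdot 1367 = 2583630$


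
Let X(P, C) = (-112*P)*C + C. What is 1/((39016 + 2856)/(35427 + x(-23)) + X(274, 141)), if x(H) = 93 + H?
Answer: -35497/153590756027 ≈ -2.3111e-7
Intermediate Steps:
X(P, C) = C - 112*C*P (X(P, C) = -112*C*P + C = C - 112*C*P)
1/((39016 + 2856)/(35427 + x(-23)) + X(274, 141)) = 1/((39016 + 2856)/(35427 + (93 - 23)) + 141*(1 - 112*274)) = 1/(41872/(35427 + 70) + 141*(1 - 30688)) = 1/(41872/35497 + 141*(-30687)) = 1/(41872*(1/35497) - 4326867) = 1/(41872/35497 - 4326867) = 1/(-153590756027/35497) = -35497/153590756027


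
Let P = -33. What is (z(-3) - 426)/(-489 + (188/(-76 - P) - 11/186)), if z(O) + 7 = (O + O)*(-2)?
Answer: 3367158/3946463 ≈ 0.85321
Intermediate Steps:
z(O) = -7 - 4*O (z(O) = -7 + (O + O)*(-2) = -7 + (2*O)*(-2) = -7 - 4*O)
(z(-3) - 426)/(-489 + (188/(-76 - P) - 11/186)) = ((-7 - 4*(-3)) - 426)/(-489 + (188/(-76 - 1*(-33)) - 11/186)) = ((-7 + 12) - 426)/(-489 + (188/(-76 + 33) - 11*1/186)) = (5 - 426)/(-489 + (188/(-43) - 11/186)) = -421/(-489 + (188*(-1/43) - 11/186)) = -421/(-489 + (-188/43 - 11/186)) = -421/(-489 - 35441/7998) = -421/(-3946463/7998) = -421*(-7998/3946463) = 3367158/3946463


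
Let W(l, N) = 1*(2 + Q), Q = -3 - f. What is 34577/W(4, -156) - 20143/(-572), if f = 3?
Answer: -1231092/143 ≈ -8609.0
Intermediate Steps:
Q = -6 (Q = -3 - 1*3 = -3 - 3 = -6)
W(l, N) = -4 (W(l, N) = 1*(2 - 6) = 1*(-4) = -4)
34577/W(4, -156) - 20143/(-572) = 34577/(-4) - 20143/(-572) = 34577*(-1/4) - 20143*(-1/572) = -34577/4 + 20143/572 = -1231092/143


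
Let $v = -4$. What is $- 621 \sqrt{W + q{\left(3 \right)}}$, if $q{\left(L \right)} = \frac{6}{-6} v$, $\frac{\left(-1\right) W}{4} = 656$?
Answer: $- 1242 i \sqrt{655} \approx - 31786.0 i$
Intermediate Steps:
$W = -2624$ ($W = \left(-4\right) 656 = -2624$)
$q{\left(L \right)} = 4$ ($q{\left(L \right)} = \frac{6}{-6} \left(-4\right) = 6 \left(- \frac{1}{6}\right) \left(-4\right) = \left(-1\right) \left(-4\right) = 4$)
$- 621 \sqrt{W + q{\left(3 \right)}} = - 621 \sqrt{-2624 + 4} = - 621 \sqrt{-2620} = - 621 \cdot 2 i \sqrt{655} = - 1242 i \sqrt{655}$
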